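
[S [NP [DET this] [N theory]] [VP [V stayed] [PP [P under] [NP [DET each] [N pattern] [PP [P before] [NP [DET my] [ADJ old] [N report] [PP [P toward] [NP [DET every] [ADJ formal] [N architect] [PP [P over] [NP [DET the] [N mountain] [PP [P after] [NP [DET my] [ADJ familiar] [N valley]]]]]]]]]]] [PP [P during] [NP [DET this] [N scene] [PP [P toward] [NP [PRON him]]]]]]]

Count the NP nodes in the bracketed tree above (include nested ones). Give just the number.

The NP constituents are: [NP this theory]; [NP each pattern before my old report toward every formal architect over the mountain after my familiar valley]; [NP my old report toward every formal architect over the mountain after my familiar valley]; [NP every formal architect over the mountain after my familiar valley]; [NP the mountain after my familiar valley]; [NP my familiar valley] …. Total: 8.

8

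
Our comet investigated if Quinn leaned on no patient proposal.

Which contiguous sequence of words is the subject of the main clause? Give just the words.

our comet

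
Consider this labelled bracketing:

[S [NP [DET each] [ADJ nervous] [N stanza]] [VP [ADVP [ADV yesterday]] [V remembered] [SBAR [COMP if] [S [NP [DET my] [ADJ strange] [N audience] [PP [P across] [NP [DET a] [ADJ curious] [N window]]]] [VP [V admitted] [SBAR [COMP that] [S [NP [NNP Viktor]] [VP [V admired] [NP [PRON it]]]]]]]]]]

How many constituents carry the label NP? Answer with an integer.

Listing each NP by its span: [NP each nervous stanza]; [NP my strange audience across a curious window]; [NP a curious window]; [NP Viktor]; [NP it] — that makes 5.

5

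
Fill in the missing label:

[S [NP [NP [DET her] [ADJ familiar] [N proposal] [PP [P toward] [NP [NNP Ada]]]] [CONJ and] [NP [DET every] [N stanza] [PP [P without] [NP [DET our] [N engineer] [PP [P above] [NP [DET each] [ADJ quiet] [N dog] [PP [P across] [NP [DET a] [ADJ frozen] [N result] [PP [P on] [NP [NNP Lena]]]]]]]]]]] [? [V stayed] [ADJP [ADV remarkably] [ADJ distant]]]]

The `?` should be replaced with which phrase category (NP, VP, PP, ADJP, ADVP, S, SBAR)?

VP

Looking at what the `?` directly dominates — V 'stayed', ADJP — this is a verb phrase (VP).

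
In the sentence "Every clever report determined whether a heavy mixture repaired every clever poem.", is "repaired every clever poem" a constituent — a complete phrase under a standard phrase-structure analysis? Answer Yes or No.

Yes

"repaired every clever poem" is exactly the verb phrase [VP repaired every clever poem], a complete constituent.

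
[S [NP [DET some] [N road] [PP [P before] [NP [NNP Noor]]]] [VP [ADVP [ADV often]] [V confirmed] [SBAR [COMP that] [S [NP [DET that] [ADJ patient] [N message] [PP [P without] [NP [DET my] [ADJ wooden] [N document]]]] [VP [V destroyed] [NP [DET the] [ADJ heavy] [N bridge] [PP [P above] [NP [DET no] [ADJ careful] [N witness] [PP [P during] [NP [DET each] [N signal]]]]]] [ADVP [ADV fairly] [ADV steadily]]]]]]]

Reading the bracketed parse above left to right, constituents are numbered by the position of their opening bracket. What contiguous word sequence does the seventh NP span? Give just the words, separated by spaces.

each signal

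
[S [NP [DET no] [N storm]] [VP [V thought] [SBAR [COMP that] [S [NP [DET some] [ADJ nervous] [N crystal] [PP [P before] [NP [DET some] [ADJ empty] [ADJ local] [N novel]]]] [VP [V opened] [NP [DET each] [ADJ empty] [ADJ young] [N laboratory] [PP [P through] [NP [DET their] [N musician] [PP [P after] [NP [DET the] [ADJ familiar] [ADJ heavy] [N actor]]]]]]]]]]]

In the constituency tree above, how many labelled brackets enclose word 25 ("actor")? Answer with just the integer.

The word sits inside N, which is inside NP, inside PP, inside NP, inside PP, inside NP, inside VP, inside S, inside SBAR, inside VP, inside S — 11 brackets in all.

11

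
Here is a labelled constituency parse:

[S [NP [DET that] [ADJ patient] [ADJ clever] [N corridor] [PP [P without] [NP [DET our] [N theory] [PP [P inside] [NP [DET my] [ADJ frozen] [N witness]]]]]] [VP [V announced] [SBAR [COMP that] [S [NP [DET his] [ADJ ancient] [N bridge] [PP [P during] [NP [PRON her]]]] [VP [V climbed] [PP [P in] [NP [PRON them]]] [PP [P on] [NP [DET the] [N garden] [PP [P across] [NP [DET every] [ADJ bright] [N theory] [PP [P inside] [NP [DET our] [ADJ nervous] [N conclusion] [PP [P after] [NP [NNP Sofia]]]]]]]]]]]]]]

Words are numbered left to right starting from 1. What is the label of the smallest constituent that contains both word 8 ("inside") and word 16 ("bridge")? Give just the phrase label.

The smallest bracket enclosing both words is [S that patient clever corridor without our theory inside my frozen witness announced that his ancient bridge during her climbed in them on the garden across every bright theory inside our nervous conclusion after Sofia], so the label is S.

S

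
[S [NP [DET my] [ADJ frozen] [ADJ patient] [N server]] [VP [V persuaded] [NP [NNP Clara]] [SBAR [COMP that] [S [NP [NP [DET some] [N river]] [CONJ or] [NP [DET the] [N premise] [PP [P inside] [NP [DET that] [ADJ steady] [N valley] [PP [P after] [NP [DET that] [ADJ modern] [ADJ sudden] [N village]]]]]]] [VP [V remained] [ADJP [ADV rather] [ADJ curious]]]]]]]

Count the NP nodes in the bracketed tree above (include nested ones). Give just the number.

7

The NP constituents are: [NP my frozen patient server]; [NP Clara]; [NP some river or the premise inside that steady valley after that modern sudden village]; [NP some river]; [NP the premise inside that steady valley after that modern sudden village]; [NP that steady valley after that modern sudden village] …. Total: 7.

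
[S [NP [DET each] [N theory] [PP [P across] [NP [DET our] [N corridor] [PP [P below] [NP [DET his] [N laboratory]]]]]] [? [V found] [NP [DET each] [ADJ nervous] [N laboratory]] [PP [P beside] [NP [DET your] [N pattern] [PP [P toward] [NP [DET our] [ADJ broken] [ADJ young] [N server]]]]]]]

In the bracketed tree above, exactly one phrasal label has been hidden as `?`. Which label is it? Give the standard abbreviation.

VP

A constituent whose immediate children are V 'found', NP, PP is a verb phrase: VP.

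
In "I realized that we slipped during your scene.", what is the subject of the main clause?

I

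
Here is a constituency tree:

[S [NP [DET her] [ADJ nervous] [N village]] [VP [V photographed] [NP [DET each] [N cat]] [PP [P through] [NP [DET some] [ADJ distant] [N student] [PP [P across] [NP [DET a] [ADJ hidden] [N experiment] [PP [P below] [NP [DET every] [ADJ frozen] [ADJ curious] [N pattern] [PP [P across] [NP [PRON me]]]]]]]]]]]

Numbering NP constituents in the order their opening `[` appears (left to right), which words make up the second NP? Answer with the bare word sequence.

each cat

Opening `[NP` markers occur at word positions 1, 5, 8, 12, 16, 21; the second of these opens the constituent [NP each cat].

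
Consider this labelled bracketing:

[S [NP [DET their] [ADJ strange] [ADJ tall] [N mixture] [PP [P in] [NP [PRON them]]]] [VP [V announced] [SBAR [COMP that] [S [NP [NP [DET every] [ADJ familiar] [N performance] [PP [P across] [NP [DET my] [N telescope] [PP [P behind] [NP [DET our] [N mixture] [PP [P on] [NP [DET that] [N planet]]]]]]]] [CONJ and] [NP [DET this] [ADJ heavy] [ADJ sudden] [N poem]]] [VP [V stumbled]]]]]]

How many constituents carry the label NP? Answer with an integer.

8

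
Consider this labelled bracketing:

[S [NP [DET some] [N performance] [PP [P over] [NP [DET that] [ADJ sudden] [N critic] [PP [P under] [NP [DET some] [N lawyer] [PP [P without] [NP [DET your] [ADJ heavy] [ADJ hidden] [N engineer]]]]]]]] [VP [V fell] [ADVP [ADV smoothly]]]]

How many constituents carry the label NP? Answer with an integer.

Scanning left to right, an opening `[NP` appears at word positions 1, 4, 8, 11 — 4 in total.

4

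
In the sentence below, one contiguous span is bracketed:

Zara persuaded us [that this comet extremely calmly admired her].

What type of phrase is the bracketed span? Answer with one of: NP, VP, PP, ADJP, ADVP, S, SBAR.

SBAR

The bracketed span "that this comet extremely calmly admired her" is headed by "that", making it a subordinate clause (SBAR).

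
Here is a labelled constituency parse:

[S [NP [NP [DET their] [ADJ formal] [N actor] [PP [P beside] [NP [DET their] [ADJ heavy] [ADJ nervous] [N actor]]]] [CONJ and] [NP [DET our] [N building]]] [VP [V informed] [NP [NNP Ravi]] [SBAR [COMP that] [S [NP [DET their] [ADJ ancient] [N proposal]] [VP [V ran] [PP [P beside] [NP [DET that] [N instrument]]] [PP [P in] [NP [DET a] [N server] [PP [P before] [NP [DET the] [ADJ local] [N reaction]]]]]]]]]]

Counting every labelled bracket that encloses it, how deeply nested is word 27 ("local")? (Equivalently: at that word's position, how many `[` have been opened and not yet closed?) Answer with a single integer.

10

The word sits inside ADJ, which is inside NP, inside PP, inside NP, inside PP, inside VP, inside S, inside SBAR, inside VP, inside S — 10 brackets in all.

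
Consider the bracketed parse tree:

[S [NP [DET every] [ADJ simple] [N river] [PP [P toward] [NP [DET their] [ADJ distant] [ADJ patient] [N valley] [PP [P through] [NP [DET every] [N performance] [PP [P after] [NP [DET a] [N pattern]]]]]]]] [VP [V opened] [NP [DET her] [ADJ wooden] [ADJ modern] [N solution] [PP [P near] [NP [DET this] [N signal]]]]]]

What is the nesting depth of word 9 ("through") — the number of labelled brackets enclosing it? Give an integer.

6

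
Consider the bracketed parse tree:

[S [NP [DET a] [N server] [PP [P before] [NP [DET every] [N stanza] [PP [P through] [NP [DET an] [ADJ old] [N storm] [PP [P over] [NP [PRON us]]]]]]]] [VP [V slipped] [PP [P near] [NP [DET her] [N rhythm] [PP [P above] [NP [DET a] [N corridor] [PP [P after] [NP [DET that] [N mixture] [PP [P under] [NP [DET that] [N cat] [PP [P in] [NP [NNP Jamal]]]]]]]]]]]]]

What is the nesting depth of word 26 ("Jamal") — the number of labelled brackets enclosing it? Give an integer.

13

Path from the root down to the word: S → VP → PP → NP → PP → NP → PP → NP → PP → NP → PP → NP → NNP. That is 13 enclosing brackets.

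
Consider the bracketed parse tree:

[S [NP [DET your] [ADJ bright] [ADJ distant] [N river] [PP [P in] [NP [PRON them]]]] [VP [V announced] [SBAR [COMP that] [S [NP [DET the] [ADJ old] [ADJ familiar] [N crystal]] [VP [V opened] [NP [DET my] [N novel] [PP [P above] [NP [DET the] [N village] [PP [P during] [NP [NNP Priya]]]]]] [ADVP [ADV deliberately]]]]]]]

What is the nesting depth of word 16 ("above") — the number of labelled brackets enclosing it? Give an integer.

The word sits inside P, which is inside PP, inside NP, inside VP, inside S, inside SBAR, inside VP, inside S — 8 brackets in all.

8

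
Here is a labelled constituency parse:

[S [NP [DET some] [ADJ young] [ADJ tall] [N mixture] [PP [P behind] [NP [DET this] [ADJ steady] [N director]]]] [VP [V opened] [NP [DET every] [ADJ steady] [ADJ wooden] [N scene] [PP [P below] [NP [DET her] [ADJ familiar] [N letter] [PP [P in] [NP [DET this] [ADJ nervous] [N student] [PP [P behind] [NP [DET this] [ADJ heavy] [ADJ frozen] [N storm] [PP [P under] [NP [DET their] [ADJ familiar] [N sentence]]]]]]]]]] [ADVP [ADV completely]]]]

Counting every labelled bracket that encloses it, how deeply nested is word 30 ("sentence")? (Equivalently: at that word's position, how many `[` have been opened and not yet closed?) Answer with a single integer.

12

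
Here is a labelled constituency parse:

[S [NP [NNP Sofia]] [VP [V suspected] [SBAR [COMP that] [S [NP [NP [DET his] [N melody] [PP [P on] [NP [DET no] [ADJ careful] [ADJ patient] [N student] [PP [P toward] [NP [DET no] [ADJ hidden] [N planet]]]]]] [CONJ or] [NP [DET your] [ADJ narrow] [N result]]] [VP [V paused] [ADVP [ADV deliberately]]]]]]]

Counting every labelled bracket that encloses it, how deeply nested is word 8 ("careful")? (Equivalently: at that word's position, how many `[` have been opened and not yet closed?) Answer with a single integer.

9

The word sits inside ADJ, which is inside NP, inside PP, inside NP, inside NP, inside S, inside SBAR, inside VP, inside S — 9 brackets in all.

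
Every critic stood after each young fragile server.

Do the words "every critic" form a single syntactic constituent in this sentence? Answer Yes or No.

"every critic" is exactly the noun phrase [NP every critic], a complete constituent.

Yes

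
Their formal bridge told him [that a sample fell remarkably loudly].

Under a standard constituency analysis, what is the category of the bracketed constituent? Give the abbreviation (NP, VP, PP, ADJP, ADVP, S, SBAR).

SBAR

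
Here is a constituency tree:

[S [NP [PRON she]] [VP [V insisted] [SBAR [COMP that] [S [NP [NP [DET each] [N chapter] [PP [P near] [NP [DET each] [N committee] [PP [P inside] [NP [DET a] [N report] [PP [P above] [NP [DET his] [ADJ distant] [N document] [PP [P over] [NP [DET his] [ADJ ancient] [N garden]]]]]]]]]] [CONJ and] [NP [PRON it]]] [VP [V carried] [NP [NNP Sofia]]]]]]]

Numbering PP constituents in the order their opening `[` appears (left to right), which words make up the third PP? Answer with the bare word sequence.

above his distant document over his ancient garden

Opening `[PP` markers occur at word positions 6, 9, 12, 16; the third of these opens the constituent [PP above his distant document over his ancient garden].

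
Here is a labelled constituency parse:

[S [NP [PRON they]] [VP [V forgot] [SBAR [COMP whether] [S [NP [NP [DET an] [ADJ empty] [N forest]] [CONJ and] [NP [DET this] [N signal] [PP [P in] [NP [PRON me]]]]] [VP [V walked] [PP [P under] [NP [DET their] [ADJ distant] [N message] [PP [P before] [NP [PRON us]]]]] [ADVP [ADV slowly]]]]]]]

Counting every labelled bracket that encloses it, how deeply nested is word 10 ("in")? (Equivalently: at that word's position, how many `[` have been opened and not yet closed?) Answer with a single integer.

8

The word sits inside P, which is inside PP, inside NP, inside NP, inside S, inside SBAR, inside VP, inside S — 8 brackets in all.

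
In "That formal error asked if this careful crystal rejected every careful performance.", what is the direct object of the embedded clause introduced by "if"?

every careful performance

The verb of the embedded clause introduced by "if" is "rejected"; its direct object is the NP "every careful performance".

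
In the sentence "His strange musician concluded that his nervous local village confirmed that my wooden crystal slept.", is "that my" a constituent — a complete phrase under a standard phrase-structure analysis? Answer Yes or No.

No

The sequence begins inside the complementizer "that" and ends inside the clause "my wooden crystal slept"; it crosses a phrase boundary, so no single node in the tree spans exactly those words.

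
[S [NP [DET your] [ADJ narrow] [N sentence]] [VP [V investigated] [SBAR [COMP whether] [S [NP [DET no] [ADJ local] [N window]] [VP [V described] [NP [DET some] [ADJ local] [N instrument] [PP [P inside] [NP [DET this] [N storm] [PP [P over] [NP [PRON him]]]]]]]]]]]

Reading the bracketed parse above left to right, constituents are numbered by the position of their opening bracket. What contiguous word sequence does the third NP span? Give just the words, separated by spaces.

some local instrument inside this storm over him

Opening `[NP` markers occur at word positions 1, 6, 10, 14, 17; the third of these opens the constituent [NP some local instrument inside this storm over him].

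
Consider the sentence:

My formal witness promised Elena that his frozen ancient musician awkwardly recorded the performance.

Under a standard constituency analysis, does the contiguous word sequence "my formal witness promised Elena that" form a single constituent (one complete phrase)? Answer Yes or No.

The smallest constituent containing the whole sequence is the clause [S my formal witness promised Elena that his frozen ancient musician awkwardly recorded the performance], but the sequence is only part of it — it straddles the boundary between noun phrase "my formal witness" and verb phrase "promised Elena that his frozen ancient musician awkwardly recorded the performance".

No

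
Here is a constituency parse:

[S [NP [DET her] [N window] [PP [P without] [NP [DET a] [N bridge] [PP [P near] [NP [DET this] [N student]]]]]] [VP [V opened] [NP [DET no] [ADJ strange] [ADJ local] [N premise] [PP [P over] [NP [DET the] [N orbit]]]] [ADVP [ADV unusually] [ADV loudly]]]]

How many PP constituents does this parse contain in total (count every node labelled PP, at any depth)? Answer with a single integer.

3

Scanning left to right, an opening `[PP` appears at word positions 3, 6, 14 — 3 in total.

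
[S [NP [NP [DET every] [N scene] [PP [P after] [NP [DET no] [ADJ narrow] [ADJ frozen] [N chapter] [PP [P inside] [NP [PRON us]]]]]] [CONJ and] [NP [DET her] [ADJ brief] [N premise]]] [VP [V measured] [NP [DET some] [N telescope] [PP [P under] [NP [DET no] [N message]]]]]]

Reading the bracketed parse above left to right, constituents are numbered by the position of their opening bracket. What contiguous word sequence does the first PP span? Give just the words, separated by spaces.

after no narrow frozen chapter inside us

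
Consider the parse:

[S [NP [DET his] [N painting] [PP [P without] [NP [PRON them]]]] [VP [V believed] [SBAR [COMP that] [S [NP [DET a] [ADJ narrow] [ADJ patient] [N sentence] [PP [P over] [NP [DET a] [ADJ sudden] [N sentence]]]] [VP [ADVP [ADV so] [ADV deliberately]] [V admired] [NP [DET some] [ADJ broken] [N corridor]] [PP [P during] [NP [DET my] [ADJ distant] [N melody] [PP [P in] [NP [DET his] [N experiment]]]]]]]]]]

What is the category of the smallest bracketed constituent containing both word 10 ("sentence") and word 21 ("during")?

Word 10 lies under S → VP → SBAR → S → NP → N; word 21 lies under S → VP → SBAR → S → VP → PP → P. The lowest shared node is the S.

S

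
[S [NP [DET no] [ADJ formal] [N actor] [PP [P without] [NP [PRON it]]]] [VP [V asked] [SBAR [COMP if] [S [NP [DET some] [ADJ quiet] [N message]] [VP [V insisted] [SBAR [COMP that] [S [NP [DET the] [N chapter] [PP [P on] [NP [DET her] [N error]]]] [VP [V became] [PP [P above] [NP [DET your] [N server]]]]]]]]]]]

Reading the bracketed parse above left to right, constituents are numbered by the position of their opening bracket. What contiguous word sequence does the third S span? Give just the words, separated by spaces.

the chapter on her error became above your server

In left-to-right order the S constituents are "no formal actor without it asked if some quiet message insisted that the chapter on her error became above your server"; "some quiet message insisted that the chapter on her error became above your server"; "the chapter on her error became above your server". Number 3 is "the chapter on her error became above your server".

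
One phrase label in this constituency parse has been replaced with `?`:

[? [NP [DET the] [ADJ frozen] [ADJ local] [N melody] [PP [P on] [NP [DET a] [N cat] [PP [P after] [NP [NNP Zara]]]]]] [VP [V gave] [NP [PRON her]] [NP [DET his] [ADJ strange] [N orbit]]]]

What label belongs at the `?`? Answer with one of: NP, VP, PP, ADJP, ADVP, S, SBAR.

S

The `?` node immediately contains: NP, VP. That is the internal structure of a clause, so the label is S.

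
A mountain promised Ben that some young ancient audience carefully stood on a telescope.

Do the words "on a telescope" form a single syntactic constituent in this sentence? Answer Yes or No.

"on a telescope" is exactly the prepositional phrase [PP on a telescope], a complete constituent.

Yes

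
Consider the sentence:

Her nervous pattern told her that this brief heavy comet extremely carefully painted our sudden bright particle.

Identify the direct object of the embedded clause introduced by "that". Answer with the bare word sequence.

The verb of the embedded clause introduced by "that" is "painted"; its direct object is the NP "our sudden bright particle".

our sudden bright particle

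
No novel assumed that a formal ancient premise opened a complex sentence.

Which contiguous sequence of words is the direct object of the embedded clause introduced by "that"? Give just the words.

a complex sentence

Within the embedded clause introduced by "that", the direct object of "opened" is "a complex sentence".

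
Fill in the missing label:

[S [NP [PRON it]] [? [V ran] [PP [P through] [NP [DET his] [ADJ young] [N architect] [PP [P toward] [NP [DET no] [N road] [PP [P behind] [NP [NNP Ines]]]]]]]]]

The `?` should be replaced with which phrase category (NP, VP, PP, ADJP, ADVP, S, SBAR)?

VP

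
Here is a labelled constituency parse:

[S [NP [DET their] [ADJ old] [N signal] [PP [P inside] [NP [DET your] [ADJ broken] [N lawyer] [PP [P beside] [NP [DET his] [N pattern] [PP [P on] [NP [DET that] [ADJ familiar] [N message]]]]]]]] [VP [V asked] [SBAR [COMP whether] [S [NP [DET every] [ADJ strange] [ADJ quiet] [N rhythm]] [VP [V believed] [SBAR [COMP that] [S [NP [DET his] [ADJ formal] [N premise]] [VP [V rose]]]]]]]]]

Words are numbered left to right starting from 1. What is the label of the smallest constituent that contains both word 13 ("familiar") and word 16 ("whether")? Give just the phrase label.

S

The smallest bracket enclosing both words is [S their old signal inside your broken lawyer beside his pattern on that familiar message asked whether every strange quiet rhythm believed that his formal premise rose], so the label is S.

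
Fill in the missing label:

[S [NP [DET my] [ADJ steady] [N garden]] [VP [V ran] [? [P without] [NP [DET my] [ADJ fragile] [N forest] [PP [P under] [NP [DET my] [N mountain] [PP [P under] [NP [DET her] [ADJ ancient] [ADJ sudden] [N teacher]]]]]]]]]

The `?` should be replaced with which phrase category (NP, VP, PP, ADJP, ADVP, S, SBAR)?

PP

The `?` node immediately contains: P 'without', NP. That is the internal structure of a prepositional phrase, so the label is PP.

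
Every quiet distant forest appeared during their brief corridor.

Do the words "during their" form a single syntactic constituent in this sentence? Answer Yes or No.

No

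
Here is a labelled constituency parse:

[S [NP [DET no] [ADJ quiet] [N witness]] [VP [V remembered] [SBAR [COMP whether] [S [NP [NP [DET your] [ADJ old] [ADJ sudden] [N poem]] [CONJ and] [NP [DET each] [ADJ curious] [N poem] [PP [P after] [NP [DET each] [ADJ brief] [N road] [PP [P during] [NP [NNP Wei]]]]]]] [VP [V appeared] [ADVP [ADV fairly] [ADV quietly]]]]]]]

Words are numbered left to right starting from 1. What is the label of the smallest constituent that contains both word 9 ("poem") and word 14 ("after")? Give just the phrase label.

Word 9 lies under S → VP → SBAR → S → NP → NP → N; word 14 lies under S → VP → SBAR → S → NP → NP → PP → P. The lowest shared node is the NP.

NP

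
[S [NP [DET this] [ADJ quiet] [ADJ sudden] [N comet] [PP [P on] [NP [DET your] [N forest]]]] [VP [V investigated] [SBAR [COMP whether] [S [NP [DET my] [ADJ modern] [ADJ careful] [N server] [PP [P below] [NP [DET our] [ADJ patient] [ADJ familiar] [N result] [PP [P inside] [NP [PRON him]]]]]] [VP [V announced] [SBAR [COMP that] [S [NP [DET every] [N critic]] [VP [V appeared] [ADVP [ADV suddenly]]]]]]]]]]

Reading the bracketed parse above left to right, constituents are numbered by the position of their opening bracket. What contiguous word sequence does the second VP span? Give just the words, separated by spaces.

announced that every critic appeared suddenly

Opening `[VP` markers occur at word positions 8, 21, 25; the second of these opens the constituent [VP announced that every critic appeared suddenly].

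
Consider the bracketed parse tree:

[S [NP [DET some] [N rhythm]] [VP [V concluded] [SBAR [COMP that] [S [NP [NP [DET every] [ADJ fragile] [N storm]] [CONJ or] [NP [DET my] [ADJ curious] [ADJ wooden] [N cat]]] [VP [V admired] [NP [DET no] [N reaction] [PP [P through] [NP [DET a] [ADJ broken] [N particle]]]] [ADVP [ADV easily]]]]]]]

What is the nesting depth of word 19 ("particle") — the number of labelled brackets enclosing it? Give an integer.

9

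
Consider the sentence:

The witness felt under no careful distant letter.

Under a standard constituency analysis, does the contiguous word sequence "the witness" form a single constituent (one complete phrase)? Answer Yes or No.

The sequence corresponds to a single NP node — the noun phrase "the witness".

Yes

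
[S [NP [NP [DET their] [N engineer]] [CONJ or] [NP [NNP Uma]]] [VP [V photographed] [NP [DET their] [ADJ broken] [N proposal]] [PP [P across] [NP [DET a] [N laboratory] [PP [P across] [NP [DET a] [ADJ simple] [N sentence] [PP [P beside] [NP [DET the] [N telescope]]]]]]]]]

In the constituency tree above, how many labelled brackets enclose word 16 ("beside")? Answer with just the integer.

8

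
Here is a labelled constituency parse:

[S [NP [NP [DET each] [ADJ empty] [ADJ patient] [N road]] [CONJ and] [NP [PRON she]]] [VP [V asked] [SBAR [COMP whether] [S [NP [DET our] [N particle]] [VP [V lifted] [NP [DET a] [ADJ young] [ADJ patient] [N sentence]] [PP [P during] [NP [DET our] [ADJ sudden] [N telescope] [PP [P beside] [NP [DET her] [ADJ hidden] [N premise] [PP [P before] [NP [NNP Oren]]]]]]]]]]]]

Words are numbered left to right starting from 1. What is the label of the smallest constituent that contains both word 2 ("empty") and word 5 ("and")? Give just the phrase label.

NP

Word 2 lies under S → NP → NP → ADJ; word 5 lies under S → NP → CONJ. The lowest shared node is the NP.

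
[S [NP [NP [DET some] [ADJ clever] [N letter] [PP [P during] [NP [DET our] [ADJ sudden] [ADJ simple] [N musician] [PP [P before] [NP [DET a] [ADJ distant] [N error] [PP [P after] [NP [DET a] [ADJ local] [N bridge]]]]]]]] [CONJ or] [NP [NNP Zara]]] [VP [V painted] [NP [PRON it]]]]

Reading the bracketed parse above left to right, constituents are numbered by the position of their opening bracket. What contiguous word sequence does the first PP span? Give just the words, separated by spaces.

during our sudden simple musician before a distant error after a local bridge

The PP opening brackets appear, in order, over: "during our sudden simple musician before a distant error after a local bridge"; "before a distant error after a local bridge"; "after a local bridge". The first one spans "during our sudden simple musician before a distant error after a local bridge".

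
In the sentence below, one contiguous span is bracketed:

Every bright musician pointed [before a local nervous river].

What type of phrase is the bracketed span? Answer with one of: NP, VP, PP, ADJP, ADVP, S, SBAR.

PP

The bracketed span "before a local nervous river" is headed by "before", making it a prepositional phrase (PP).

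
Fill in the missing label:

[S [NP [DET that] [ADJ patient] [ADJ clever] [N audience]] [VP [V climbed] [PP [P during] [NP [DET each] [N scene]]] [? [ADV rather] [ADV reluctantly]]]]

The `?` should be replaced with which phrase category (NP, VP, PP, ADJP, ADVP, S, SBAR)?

A constituent whose immediate children are ADV 'rather', ADV 'reluctantly' is an adverb phrase: ADVP.

ADVP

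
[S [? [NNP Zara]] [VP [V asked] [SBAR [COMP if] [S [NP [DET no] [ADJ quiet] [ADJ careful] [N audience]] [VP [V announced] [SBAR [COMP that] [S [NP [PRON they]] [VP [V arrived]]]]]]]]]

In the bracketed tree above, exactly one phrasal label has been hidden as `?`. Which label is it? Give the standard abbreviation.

A constituent whose immediate children are NNP 'Zara' is a noun phrase: NP.

NP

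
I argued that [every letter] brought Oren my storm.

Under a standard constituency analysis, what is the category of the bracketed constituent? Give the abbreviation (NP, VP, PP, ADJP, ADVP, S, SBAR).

NP

The bracketed span "every letter" is headed by "letter", making it a noun phrase (NP).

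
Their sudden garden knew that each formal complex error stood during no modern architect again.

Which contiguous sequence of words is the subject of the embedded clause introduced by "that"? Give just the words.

each formal complex error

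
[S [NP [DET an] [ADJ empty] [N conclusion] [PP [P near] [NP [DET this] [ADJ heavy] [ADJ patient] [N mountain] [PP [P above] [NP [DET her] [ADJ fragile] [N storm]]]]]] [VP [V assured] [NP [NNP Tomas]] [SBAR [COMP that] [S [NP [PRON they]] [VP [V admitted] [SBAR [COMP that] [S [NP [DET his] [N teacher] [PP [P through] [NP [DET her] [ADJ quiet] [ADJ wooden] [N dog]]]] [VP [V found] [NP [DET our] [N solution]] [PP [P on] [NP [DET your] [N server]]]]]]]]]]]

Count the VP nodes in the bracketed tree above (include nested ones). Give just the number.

3

Scanning left to right, an opening `[VP` appears at word positions 13, 17, 26 — 3 in total.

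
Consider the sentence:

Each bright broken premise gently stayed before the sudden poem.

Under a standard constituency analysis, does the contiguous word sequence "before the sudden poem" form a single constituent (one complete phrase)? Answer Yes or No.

The sequence corresponds to a single PP node — the prepositional phrase "before the sudden poem".

Yes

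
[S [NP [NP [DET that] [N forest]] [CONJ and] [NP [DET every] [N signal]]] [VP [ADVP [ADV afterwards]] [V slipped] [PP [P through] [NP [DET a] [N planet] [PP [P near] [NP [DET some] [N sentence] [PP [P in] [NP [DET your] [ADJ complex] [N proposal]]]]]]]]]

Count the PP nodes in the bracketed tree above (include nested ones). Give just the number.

3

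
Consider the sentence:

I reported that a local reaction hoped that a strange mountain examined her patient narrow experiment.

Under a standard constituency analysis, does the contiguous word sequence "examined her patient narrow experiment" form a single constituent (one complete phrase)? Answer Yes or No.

Yes

The sequence corresponds to a single VP node — the verb phrase "examined her patient narrow experiment".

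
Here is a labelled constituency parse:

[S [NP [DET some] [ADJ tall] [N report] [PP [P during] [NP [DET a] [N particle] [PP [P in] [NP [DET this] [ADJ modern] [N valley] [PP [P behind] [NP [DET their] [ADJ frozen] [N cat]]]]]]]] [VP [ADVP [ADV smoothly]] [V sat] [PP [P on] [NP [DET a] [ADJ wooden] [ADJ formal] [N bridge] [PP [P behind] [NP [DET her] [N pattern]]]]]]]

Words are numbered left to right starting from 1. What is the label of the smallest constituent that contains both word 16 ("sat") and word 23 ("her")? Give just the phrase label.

VP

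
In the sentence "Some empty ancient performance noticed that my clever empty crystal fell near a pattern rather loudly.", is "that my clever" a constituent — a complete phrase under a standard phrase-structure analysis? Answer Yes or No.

No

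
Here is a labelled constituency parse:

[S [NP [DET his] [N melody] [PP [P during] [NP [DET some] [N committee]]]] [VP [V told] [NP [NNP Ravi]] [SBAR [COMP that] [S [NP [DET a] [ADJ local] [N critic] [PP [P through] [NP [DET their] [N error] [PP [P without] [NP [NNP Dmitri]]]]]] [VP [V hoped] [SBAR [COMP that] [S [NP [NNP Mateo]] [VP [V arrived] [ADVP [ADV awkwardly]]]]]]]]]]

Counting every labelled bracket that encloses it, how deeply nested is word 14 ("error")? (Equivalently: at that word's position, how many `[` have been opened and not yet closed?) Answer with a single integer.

8

Counting open brackets not yet closed at "error": [S [VP [SBAR [S [NP [PP [NP [N = 8.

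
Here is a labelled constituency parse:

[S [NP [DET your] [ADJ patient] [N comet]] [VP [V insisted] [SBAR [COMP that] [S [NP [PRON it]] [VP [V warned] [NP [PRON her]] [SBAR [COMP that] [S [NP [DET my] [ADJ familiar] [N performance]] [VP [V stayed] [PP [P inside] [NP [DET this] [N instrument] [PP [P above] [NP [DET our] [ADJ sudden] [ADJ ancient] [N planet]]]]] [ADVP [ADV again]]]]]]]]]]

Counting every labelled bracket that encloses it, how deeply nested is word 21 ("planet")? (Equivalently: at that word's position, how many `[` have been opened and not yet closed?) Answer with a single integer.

13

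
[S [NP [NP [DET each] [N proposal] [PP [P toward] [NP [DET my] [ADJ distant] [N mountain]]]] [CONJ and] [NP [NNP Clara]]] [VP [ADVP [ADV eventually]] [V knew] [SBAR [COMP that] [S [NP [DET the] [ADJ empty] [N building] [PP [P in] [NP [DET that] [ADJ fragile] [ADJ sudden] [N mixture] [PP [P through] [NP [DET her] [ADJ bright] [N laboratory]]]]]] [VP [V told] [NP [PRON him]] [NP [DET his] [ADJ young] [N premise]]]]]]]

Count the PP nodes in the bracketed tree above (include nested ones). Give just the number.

3

The PP constituents are: [PP toward my distant mountain]; [PP in that fragile sudden mixture through her bright laboratory]; [PP through her bright laboratory]. Total: 3.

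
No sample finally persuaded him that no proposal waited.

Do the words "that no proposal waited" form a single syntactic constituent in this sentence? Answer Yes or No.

These words form the whole subordinate clause headed by "that", so yes — one constituent.

Yes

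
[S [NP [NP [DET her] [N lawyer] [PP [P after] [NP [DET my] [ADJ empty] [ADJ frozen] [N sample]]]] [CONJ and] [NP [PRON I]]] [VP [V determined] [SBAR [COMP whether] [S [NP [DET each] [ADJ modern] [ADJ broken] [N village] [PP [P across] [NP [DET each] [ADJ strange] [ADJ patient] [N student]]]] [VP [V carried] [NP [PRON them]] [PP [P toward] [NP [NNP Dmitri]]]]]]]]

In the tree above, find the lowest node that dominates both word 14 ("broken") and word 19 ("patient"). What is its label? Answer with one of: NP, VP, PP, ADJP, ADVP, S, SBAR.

NP

Word 14 lies under S → VP → SBAR → S → NP → ADJ; word 19 lies under S → VP → SBAR → S → NP → PP → NP → ADJ. The lowest shared node is the NP.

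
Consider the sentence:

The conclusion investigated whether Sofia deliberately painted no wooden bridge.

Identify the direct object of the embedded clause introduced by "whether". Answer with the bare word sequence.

no wooden bridge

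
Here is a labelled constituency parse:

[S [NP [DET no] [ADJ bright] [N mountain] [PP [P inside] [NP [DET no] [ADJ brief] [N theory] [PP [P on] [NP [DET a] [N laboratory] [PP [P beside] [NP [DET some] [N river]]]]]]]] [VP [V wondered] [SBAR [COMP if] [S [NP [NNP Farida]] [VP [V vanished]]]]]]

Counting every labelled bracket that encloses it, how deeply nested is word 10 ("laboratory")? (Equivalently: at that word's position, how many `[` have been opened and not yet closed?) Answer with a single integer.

The word sits inside N, which is inside NP, inside PP, inside NP, inside PP, inside NP, inside S — 7 brackets in all.

7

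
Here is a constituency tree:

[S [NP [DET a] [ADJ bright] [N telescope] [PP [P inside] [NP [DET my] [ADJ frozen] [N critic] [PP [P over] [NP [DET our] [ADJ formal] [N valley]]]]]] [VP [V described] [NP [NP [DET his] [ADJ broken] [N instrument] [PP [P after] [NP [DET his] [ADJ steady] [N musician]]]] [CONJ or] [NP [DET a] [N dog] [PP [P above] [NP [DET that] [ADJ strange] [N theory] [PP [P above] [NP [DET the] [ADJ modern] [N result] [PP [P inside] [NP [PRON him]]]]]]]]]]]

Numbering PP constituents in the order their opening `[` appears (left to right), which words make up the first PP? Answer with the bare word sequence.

Opening `[PP` markers occur at word positions 4, 8, 16, 23, 27, 31; the first of these opens the constituent [PP inside my frozen critic over our formal valley].

inside my frozen critic over our formal valley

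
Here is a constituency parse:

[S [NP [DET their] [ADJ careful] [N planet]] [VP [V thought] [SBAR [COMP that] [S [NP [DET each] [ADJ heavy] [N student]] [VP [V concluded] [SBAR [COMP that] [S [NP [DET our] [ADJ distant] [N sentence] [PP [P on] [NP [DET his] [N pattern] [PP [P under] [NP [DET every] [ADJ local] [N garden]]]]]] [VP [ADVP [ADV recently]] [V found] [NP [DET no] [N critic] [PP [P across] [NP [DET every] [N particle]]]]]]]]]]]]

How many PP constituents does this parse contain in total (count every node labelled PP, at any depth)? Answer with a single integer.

Listing each PP by its span: [PP on his pattern under every local garden]; [PP under every local garden]; [PP across every particle] — that makes 3.

3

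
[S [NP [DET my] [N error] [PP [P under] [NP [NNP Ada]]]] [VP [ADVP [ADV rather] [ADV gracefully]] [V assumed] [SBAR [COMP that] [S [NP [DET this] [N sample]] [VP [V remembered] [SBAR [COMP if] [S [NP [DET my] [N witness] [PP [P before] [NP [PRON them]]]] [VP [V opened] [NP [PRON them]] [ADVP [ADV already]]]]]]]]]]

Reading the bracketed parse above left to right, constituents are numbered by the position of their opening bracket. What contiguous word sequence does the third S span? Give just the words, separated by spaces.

Opening `[S` markers occur at word positions 1, 9, 13; the third of these opens the constituent [S my witness before them opened them already].

my witness before them opened them already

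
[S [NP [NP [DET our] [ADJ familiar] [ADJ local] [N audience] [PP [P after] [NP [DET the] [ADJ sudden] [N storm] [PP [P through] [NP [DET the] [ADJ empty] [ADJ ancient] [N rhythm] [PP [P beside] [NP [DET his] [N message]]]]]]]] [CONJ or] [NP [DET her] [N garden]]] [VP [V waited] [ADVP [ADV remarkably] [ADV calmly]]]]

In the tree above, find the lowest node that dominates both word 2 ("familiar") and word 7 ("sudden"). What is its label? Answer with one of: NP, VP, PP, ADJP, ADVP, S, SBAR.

NP

Both words fall inside [NP our familiar local audience after the sudden storm through the empty ancient rhythm beside his message] (words 1–16), and no smaller constituent contains them both. Label: NP.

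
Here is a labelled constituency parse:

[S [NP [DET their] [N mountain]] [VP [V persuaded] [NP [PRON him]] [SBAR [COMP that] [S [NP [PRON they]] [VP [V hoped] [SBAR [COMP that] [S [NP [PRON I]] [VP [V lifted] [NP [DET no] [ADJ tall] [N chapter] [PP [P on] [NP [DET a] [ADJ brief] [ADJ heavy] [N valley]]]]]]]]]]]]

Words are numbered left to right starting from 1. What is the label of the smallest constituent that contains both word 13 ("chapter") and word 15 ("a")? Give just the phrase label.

Both words fall inside [NP no tall chapter on a brief heavy valley] (words 11–18), and no smaller constituent contains them both. Label: NP.

NP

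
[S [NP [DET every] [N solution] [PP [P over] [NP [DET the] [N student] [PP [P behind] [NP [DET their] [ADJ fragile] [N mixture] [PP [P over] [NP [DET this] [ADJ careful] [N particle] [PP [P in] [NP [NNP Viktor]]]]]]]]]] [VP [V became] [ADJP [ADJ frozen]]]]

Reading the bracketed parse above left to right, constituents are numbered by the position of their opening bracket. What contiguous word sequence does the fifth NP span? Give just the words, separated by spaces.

The NP opening brackets appear, in order, over: "every solution over the student behind their fragile mixture over this careful particle in Viktor"; "the student behind their fragile mixture over this careful particle in Viktor"; "their fragile mixture over this careful particle in Viktor"; "this careful particle in Viktor"; "Viktor". The fifth one spans "Viktor".

Viktor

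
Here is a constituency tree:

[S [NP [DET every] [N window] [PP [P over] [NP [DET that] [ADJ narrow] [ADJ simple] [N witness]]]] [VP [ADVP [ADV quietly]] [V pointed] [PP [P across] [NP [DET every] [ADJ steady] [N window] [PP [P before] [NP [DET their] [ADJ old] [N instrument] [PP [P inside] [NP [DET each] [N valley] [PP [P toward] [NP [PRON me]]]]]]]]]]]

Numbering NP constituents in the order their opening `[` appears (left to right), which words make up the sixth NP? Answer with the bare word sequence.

Opening `[NP` markers occur at word positions 1, 4, 11, 15, 19, 22; the sixth of these opens the constituent [NP me].

me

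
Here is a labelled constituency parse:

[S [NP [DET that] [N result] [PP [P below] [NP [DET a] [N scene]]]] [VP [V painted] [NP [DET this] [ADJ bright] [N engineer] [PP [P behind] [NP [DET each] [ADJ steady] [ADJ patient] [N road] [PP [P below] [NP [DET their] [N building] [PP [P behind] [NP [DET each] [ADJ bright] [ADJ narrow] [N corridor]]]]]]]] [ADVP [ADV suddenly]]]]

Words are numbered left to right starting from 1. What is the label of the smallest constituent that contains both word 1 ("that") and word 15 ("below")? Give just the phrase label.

S

Both words fall inside [S that result below a scene painted this bright engineer behind each steady patient road below their building behind each bright narrow corridor suddenly] (words 1–23), and no smaller constituent contains them both. Label: S.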